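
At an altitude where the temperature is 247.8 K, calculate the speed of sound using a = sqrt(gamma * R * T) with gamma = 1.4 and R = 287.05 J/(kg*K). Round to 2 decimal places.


Step 1: gamma * R * T = 1.4 * 287.05 * 247.8 = 99583.386
Step 2: a = sqrt(99583.386) = 315.57 m/s

315.57


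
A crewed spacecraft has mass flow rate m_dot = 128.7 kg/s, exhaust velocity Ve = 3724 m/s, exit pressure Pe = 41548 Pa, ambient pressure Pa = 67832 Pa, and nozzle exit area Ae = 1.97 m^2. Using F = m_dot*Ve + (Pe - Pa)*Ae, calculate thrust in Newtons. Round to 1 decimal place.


Step 1: Momentum thrust = m_dot * Ve = 128.7 * 3724 = 479278.8 N
Step 2: Pressure thrust = (Pe - Pa) * Ae = (41548 - 67832) * 1.97 = -51779.48 N
Step 3: Total thrust F = 479278.8 + -51779.48 = 427499.3 N

427499.3


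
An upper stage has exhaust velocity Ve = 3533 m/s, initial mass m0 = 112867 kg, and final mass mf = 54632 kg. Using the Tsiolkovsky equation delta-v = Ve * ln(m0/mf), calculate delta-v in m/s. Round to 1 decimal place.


Step 1: Mass ratio m0/mf = 112867 / 54632 = 2.06595
Step 2: ln(2.06595) = 0.72559
Step 3: delta-v = 3533 * 0.72559 = 2563.5 m/s

2563.5


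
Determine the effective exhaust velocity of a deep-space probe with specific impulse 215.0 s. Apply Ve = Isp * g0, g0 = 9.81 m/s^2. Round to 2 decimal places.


Step 1: Ve = Isp * g0 = 215.0 * 9.81
Step 2: Ve = 2109.15 m/s

2109.15


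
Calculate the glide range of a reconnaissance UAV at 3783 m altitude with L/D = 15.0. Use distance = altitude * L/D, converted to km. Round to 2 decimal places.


Step 1: Glide distance = altitude * L/D = 3783 * 15.0 = 56745.0 m
Step 2: Convert to km: 56745.0 / 1000 = 56.75 km

56.75


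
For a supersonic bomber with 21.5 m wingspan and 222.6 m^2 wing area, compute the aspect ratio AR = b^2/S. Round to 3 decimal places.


Step 1: b^2 = 21.5^2 = 462.25
Step 2: AR = 462.25 / 222.6 = 2.077

2.077


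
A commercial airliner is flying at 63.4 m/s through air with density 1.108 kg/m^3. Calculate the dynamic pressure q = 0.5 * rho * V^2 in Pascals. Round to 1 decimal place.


Step 1: V^2 = 63.4^2 = 4019.56
Step 2: q = 0.5 * 1.108 * 4019.56
Step 3: q = 2226.8 Pa

2226.8


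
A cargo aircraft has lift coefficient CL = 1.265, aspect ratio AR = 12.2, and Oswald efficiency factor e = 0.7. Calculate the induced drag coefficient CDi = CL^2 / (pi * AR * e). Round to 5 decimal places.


Step 1: CL^2 = 1.265^2 = 1.600225
Step 2: pi * AR * e = 3.14159 * 12.2 * 0.7 = 26.829201
Step 3: CDi = 1.600225 / 26.829201 = 0.05964

0.05964


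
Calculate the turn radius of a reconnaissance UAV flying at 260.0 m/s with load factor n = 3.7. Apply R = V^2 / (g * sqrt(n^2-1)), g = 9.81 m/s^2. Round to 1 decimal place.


Step 1: V^2 = 260.0^2 = 67600.0
Step 2: n^2 - 1 = 3.7^2 - 1 = 12.69
Step 3: sqrt(12.69) = 3.562303
Step 4: R = 67600.0 / (9.81 * 3.562303) = 1934.4 m

1934.4


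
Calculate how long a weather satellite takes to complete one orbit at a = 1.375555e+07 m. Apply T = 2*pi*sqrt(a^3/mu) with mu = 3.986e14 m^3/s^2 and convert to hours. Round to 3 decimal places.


Step 1: a^3 / mu = 2.602759e+21 / 3.986e14 = 6.529750e+06
Step 2: sqrt(6.529750e+06) = 2555.3376 s
Step 3: T = 2*pi * 2555.3376 = 16055.66 s
Step 4: T in hours = 16055.66 / 3600 = 4.460 hours

4.460


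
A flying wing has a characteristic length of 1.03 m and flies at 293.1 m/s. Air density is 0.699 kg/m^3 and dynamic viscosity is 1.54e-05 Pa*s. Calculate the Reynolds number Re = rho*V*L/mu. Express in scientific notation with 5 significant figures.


Step 1: Numerator = rho * V * L = 0.699 * 293.1 * 1.03 = 211.023207
Step 2: Re = 211.023207 / 1.54e-05
Step 3: Re = 1.3703e+07

1.3703e+07


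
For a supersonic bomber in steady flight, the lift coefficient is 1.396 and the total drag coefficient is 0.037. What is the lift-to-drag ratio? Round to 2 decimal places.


Step 1: L/D = CL / CD = 1.396 / 0.037
Step 2: L/D = 37.73

37.73


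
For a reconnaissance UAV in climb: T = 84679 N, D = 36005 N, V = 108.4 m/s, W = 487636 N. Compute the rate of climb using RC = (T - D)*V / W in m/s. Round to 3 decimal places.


Step 1: Excess thrust = T - D = 84679 - 36005 = 48674 N
Step 2: Excess power = 48674 * 108.4 = 5276261.6 W
Step 3: RC = 5276261.6 / 487636 = 10.820 m/s

10.820


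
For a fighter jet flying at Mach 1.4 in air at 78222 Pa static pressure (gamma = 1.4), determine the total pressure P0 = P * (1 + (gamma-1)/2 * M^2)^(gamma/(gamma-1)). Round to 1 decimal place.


Step 1: (gamma-1)/2 * M^2 = 0.2 * 1.96 = 0.392
Step 2: 1 + 0.392 = 1.392
Step 3: Exponent gamma/(gamma-1) = 3.5
Step 4: P0 = 78222 * 1.392^3.5 = 248923.7 Pa

248923.7


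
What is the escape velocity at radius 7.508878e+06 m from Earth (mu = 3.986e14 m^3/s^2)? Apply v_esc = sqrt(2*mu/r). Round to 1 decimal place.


Step 1: 2*mu/r = 2 * 3.986e14 / 7.508878e+06 = 106167659.1363
Step 2: v_esc = sqrt(106167659.1363) = 10303.8 m/s

10303.8


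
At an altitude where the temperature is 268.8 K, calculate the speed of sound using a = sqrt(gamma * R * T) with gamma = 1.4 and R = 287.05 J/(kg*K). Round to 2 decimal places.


Step 1: gamma * R * T = 1.4 * 287.05 * 268.8 = 108022.656
Step 2: a = sqrt(108022.656) = 328.67 m/s

328.67


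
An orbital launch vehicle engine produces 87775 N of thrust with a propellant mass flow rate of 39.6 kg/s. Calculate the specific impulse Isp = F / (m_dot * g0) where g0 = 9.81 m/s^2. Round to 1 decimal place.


Step 1: m_dot * g0 = 39.6 * 9.81 = 388.48
Step 2: Isp = 87775 / 388.48 = 225.9 s

225.9


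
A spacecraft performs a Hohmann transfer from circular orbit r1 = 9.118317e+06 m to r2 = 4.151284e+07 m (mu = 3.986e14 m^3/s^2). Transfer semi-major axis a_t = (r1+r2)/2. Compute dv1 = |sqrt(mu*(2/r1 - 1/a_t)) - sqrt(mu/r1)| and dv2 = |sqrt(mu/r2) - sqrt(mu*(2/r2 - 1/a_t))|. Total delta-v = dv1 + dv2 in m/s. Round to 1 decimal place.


Step 1: Transfer semi-major axis a_t = (9.118317e+06 + 4.151284e+07) / 2 = 2.531558e+07 m
Step 2: v1 (circular at r1) = sqrt(mu/r1) = 6611.67 m/s
Step 3: v_t1 = sqrt(mu*(2/r1 - 1/a_t)) = 8466.59 m/s
Step 4: dv1 = |8466.59 - 6611.67| = 1854.92 m/s
Step 5: v2 (circular at r2) = 3098.68 m/s, v_t2 = 1859.69 m/s
Step 6: dv2 = |3098.68 - 1859.69| = 1238.99 m/s
Step 7: Total delta-v = 1854.92 + 1238.99 = 3093.9 m/s

3093.9


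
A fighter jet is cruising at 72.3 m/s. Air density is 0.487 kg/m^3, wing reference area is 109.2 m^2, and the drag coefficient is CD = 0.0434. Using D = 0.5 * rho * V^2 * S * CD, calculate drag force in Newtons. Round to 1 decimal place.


Step 1: Dynamic pressure q = 0.5 * 0.487 * 72.3^2 = 1272.8451 Pa
Step 2: Drag D = q * S * CD = 1272.8451 * 109.2 * 0.0434
Step 3: D = 6032.4 N

6032.4


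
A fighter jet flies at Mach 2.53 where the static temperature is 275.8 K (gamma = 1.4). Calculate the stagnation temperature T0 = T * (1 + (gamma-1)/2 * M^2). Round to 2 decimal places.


Step 1: (gamma-1)/2 = 0.2
Step 2: M^2 = 6.4009
Step 3: 1 + 0.2 * 6.4009 = 2.28018
Step 4: T0 = 275.8 * 2.28018 = 628.87 K

628.87


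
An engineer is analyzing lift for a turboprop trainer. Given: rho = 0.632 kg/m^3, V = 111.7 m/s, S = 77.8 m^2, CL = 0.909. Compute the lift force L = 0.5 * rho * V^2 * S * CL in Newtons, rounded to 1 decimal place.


Step 1: Calculate dynamic pressure q = 0.5 * 0.632 * 111.7^2 = 0.5 * 0.632 * 12476.89 = 3942.6972 Pa
Step 2: Multiply by wing area and lift coefficient: L = 3942.6972 * 77.8 * 0.909
Step 3: L = 306741.8453 * 0.909 = 278828.3 N

278828.3


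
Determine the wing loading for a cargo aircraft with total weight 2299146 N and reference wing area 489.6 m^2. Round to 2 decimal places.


Step 1: Wing loading = W / S = 2299146 / 489.6
Step 2: Wing loading = 4695.97 N/m^2

4695.97


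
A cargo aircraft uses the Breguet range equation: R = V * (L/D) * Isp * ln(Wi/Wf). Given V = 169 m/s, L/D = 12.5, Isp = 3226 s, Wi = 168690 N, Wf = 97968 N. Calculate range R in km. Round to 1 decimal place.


Step 1: Coefficient = V * (L/D) * Isp = 169 * 12.5 * 3226 = 6814925.0 m
Step 2: Wi/Wf = 168690 / 97968 = 1.721889
Step 3: ln(1.721889) = 0.543422
Step 4: R = 6814925.0 * 0.543422 = 3703378.9 m = 3703.4 km

3703.4


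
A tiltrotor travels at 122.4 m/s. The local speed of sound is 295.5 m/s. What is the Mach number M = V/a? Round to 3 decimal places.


Step 1: M = V / a = 122.4 / 295.5
Step 2: M = 0.414

0.414


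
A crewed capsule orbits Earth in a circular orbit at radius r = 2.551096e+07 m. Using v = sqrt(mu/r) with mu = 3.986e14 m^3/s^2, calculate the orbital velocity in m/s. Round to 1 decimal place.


Step 1: mu / r = 3.986e14 / 2.551096e+07 = 15624657.0102
Step 2: v = sqrt(15624657.0102) = 3952.8 m/s

3952.8


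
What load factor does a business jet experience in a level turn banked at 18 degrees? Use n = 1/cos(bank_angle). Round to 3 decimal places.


Step 1: Convert 18 degrees to radians = 0.314159
Step 2: cos(18 deg) = 0.951057
Step 3: n = 1 / 0.951057 = 1.051

1.051


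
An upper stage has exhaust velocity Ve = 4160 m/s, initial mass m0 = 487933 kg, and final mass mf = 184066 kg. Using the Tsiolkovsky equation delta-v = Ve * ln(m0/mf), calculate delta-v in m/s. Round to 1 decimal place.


Step 1: Mass ratio m0/mf = 487933 / 184066 = 2.650859
Step 2: ln(2.650859) = 0.974884
Step 3: delta-v = 4160 * 0.974884 = 4055.5 m/s

4055.5


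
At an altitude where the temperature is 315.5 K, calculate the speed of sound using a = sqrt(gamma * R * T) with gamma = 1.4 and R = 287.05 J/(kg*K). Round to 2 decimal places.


Step 1: gamma * R * T = 1.4 * 287.05 * 315.5 = 126789.985
Step 2: a = sqrt(126789.985) = 356.08 m/s

356.08


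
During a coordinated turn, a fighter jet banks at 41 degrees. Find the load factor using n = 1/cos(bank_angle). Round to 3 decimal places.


Step 1: Convert 41 degrees to radians = 0.715585
Step 2: cos(41 deg) = 0.75471
Step 3: n = 1 / 0.75471 = 1.325

1.325


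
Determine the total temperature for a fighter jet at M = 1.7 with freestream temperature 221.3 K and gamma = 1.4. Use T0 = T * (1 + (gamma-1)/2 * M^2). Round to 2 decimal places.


Step 1: (gamma-1)/2 = 0.2
Step 2: M^2 = 2.89
Step 3: 1 + 0.2 * 2.89 = 1.578
Step 4: T0 = 221.3 * 1.578 = 349.21 K

349.21


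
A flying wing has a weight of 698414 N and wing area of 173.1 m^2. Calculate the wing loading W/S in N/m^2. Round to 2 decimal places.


Step 1: Wing loading = W / S = 698414 / 173.1
Step 2: Wing loading = 4034.74 N/m^2

4034.74


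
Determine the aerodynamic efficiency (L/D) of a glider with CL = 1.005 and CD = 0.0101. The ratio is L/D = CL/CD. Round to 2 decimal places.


Step 1: L/D = CL / CD = 1.005 / 0.0101
Step 2: L/D = 99.50

99.50


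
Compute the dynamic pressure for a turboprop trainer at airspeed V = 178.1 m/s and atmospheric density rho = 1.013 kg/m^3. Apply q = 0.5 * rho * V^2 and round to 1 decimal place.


Step 1: V^2 = 178.1^2 = 31719.61
Step 2: q = 0.5 * 1.013 * 31719.61
Step 3: q = 16066.0 Pa

16066.0


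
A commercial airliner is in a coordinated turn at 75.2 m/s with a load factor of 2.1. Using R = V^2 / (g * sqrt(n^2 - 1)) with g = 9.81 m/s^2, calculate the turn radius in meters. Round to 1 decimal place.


Step 1: V^2 = 75.2^2 = 5655.04
Step 2: n^2 - 1 = 2.1^2 - 1 = 3.41
Step 3: sqrt(3.41) = 1.846619
Step 4: R = 5655.04 / (9.81 * 1.846619) = 312.2 m

312.2


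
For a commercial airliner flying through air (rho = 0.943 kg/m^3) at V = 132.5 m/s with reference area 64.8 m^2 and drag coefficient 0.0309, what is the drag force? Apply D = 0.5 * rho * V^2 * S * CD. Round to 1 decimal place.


Step 1: Dynamic pressure q = 0.5 * 0.943 * 132.5^2 = 8277.7719 Pa
Step 2: Drag D = q * S * CD = 8277.7719 * 64.8 * 0.0309
Step 3: D = 16574.7 N

16574.7


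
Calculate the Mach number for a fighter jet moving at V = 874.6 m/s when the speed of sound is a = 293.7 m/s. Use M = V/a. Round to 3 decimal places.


Step 1: M = V / a = 874.6 / 293.7
Step 2: M = 2.978

2.978


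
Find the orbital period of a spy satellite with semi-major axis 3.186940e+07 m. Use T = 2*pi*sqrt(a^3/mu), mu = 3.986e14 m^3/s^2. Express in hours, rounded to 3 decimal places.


Step 1: a^3 / mu = 3.236843e+22 / 3.986e14 = 8.120530e+07
Step 2: sqrt(8.120530e+07) = 9011.3983 s
Step 3: T = 2*pi * 9011.3983 = 56620.29 s
Step 4: T in hours = 56620.29 / 3600 = 15.728 hours

15.728


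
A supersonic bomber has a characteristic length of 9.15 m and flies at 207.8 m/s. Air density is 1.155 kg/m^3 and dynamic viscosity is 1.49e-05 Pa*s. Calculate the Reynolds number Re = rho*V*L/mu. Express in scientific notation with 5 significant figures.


Step 1: Numerator = rho * V * L = 1.155 * 207.8 * 9.15 = 2196.08235
Step 2: Re = 2196.08235 / 1.49e-05
Step 3: Re = 1.4739e+08

1.4739e+08


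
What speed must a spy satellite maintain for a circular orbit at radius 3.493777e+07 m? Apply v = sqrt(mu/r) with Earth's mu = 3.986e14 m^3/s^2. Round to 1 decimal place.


Step 1: mu / r = 3.986e14 / 3.493777e+07 = 11408856.3752
Step 2: v = sqrt(11408856.3752) = 3377.7 m/s

3377.7


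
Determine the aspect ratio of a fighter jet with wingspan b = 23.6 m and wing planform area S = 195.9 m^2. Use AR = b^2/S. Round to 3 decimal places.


Step 1: b^2 = 23.6^2 = 556.96
Step 2: AR = 556.96 / 195.9 = 2.843

2.843


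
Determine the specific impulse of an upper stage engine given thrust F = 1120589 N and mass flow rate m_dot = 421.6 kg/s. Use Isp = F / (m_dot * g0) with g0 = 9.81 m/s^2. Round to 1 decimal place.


Step 1: m_dot * g0 = 421.6 * 9.81 = 4135.9
Step 2: Isp = 1120589 / 4135.9 = 270.9 s

270.9


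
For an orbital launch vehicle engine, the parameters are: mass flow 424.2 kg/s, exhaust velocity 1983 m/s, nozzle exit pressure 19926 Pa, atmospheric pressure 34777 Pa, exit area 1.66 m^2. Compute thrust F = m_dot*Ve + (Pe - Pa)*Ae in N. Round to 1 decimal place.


Step 1: Momentum thrust = m_dot * Ve = 424.2 * 1983 = 841188.6 N
Step 2: Pressure thrust = (Pe - Pa) * Ae = (19926 - 34777) * 1.66 = -24652.66 N
Step 3: Total thrust F = 841188.6 + -24652.66 = 816535.9 N

816535.9


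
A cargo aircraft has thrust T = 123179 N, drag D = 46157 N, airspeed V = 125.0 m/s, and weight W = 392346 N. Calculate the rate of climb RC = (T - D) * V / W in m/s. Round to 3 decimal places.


Step 1: Excess thrust = T - D = 123179 - 46157 = 77022 N
Step 2: Excess power = 77022 * 125.0 = 9627750.0 W
Step 3: RC = 9627750.0 / 392346 = 24.539 m/s

24.539


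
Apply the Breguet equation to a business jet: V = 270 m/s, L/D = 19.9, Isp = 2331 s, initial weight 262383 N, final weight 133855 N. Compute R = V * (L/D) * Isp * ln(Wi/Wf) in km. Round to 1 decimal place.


Step 1: Coefficient = V * (L/D) * Isp = 270 * 19.9 * 2331 = 12524463.0 m
Step 2: Wi/Wf = 262383 / 133855 = 1.960203
Step 3: ln(1.960203) = 0.673048
Step 4: R = 12524463.0 * 0.673048 = 8429566.6 m = 8429.6 km

8429.6


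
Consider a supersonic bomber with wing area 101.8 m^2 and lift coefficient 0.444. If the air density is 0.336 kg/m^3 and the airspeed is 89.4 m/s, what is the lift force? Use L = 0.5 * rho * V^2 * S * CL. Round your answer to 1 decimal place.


Step 1: Calculate dynamic pressure q = 0.5 * 0.336 * 89.4^2 = 0.5 * 0.336 * 7992.36 = 1342.7165 Pa
Step 2: Multiply by wing area and lift coefficient: L = 1342.7165 * 101.8 * 0.444
Step 3: L = 136688.5377 * 0.444 = 60689.7 N

60689.7


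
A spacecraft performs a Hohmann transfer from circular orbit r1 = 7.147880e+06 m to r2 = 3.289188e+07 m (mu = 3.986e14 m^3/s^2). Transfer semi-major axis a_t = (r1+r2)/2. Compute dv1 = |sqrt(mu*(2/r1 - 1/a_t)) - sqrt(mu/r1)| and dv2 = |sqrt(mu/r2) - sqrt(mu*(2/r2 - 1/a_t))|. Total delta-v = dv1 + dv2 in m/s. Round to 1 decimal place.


Step 1: Transfer semi-major axis a_t = (7.147880e+06 + 3.289188e+07) / 2 = 2.001988e+07 m
Step 2: v1 (circular at r1) = sqrt(mu/r1) = 7467.58 m/s
Step 3: v_t1 = sqrt(mu*(2/r1 - 1/a_t)) = 9571.8 m/s
Step 4: dv1 = |9571.8 - 7467.58| = 2104.22 m/s
Step 5: v2 (circular at r2) = 3481.16 m/s, v_t2 = 2080.09 m/s
Step 6: dv2 = |3481.16 - 2080.09| = 1401.07 m/s
Step 7: Total delta-v = 2104.22 + 1401.07 = 3505.3 m/s

3505.3


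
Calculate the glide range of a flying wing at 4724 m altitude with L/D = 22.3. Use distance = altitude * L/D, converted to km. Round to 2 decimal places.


Step 1: Glide distance = altitude * L/D = 4724 * 22.3 = 105345.2 m
Step 2: Convert to km: 105345.2 / 1000 = 105.35 km

105.35


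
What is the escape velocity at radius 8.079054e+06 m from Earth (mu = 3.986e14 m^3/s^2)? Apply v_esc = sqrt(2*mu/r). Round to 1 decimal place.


Step 1: 2*mu/r = 2 * 3.986e14 / 8.079054e+06 = 98674919.118
Step 2: v_esc = sqrt(98674919.118) = 9933.5 m/s

9933.5


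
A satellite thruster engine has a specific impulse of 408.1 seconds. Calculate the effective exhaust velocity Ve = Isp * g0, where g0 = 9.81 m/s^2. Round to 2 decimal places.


Step 1: Ve = Isp * g0 = 408.1 * 9.81
Step 2: Ve = 4003.46 m/s

4003.46


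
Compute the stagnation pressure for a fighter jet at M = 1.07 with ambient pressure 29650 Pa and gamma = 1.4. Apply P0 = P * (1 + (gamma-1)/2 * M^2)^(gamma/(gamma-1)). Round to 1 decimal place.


Step 1: (gamma-1)/2 * M^2 = 0.2 * 1.1449 = 0.22898
Step 2: 1 + 0.22898 = 1.22898
Step 3: Exponent gamma/(gamma-1) = 3.5
Step 4: P0 = 29650 * 1.22898^3.5 = 61014.3 Pa

61014.3


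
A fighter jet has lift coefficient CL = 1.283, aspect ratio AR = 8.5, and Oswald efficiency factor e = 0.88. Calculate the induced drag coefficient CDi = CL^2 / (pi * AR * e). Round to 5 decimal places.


Step 1: CL^2 = 1.283^2 = 1.646089
Step 2: pi * AR * e = 3.14159 * 8.5 * 0.88 = 23.499113
Step 3: CDi = 1.646089 / 23.499113 = 0.07005

0.07005


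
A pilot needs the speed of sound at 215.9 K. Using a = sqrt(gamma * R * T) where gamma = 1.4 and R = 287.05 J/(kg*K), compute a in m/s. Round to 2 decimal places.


Step 1: gamma * R * T = 1.4 * 287.05 * 215.9 = 86763.733
Step 2: a = sqrt(86763.733) = 294.56 m/s

294.56


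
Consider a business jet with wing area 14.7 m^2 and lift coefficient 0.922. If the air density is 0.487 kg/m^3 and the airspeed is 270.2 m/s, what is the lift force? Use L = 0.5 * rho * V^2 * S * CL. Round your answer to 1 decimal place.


Step 1: Calculate dynamic pressure q = 0.5 * 0.487 * 270.2^2 = 0.5 * 0.487 * 73008.04 = 17777.4577 Pa
Step 2: Multiply by wing area and lift coefficient: L = 17777.4577 * 14.7 * 0.922
Step 3: L = 261328.6288 * 0.922 = 240945.0 N

240945.0


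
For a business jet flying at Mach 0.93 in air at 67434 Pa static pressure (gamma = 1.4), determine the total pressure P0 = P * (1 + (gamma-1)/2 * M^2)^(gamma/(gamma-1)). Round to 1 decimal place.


Step 1: (gamma-1)/2 * M^2 = 0.2 * 0.8649 = 0.17298
Step 2: 1 + 0.17298 = 1.17298
Step 3: Exponent gamma/(gamma-1) = 3.5
Step 4: P0 = 67434 * 1.17298^3.5 = 117868.0 Pa

117868.0


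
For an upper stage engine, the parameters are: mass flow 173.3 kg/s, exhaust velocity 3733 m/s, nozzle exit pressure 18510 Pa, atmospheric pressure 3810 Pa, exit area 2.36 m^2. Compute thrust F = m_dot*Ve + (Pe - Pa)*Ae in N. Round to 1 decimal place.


Step 1: Momentum thrust = m_dot * Ve = 173.3 * 3733 = 646928.9 N
Step 2: Pressure thrust = (Pe - Pa) * Ae = (18510 - 3810) * 2.36 = 34692.00 N
Step 3: Total thrust F = 646928.9 + 34692.00 = 681620.9 N

681620.9


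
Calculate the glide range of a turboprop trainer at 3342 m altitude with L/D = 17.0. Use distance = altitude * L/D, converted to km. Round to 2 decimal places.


Step 1: Glide distance = altitude * L/D = 3342 * 17.0 = 56814.0 m
Step 2: Convert to km: 56814.0 / 1000 = 56.81 km

56.81


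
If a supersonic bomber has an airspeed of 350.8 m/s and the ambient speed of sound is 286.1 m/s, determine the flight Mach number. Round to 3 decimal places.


Step 1: M = V / a = 350.8 / 286.1
Step 2: M = 1.226

1.226


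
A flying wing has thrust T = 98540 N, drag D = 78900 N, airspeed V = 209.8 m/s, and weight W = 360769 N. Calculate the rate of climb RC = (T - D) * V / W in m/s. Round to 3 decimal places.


Step 1: Excess thrust = T - D = 98540 - 78900 = 19640 N
Step 2: Excess power = 19640 * 209.8 = 4120472.0 W
Step 3: RC = 4120472.0 / 360769 = 11.421 m/s

11.421


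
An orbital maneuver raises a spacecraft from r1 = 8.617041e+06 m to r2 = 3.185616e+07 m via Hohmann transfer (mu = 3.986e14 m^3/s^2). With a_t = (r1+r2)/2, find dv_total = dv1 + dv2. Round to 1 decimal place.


Step 1: Transfer semi-major axis a_t = (8.617041e+06 + 3.185616e+07) / 2 = 2.023660e+07 m
Step 2: v1 (circular at r1) = sqrt(mu/r1) = 6801.26 m/s
Step 3: v_t1 = sqrt(mu*(2/r1 - 1/a_t)) = 8533.31 m/s
Step 4: dv1 = |8533.31 - 6801.26| = 1732.05 m/s
Step 5: v2 (circular at r2) = 3537.3 m/s, v_t2 = 2308.25 m/s
Step 6: dv2 = |3537.3 - 2308.25| = 1229.05 m/s
Step 7: Total delta-v = 1732.05 + 1229.05 = 2961.1 m/s

2961.1


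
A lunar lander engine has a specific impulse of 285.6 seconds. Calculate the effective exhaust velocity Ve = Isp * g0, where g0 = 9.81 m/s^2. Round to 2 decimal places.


Step 1: Ve = Isp * g0 = 285.6 * 9.81
Step 2: Ve = 2801.74 m/s

2801.74


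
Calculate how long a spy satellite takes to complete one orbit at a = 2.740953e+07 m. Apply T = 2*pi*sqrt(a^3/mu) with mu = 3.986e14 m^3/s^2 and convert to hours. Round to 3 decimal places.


Step 1: a^3 / mu = 2.059230e+22 / 3.986e14 = 5.166155e+07
Step 2: sqrt(5.166155e+07) = 7187.5973 s
Step 3: T = 2*pi * 7187.5973 = 45161.01 s
Step 4: T in hours = 45161.01 / 3600 = 12.545 hours

12.545


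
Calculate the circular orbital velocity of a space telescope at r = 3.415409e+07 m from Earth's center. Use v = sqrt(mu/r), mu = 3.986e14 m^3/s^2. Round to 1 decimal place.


Step 1: mu / r = 3.986e14 / 3.415409e+07 = 11670637.3966
Step 2: v = sqrt(11670637.3966) = 3416.2 m/s

3416.2


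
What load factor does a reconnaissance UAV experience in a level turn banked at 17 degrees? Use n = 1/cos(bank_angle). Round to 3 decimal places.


Step 1: Convert 17 degrees to radians = 0.296706
Step 2: cos(17 deg) = 0.956305
Step 3: n = 1 / 0.956305 = 1.046

1.046


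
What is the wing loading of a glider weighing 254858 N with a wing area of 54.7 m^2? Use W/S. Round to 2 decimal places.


Step 1: Wing loading = W / S = 254858 / 54.7
Step 2: Wing loading = 4659.20 N/m^2

4659.20


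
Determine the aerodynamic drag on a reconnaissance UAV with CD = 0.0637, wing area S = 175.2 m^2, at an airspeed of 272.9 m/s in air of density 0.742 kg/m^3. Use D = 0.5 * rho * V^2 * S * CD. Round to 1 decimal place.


Step 1: Dynamic pressure q = 0.5 * 0.742 * 272.9^2 = 27630.0061 Pa
Step 2: Drag D = q * S * CD = 27630.0061 * 175.2 * 0.0637
Step 3: D = 308357.5 N

308357.5


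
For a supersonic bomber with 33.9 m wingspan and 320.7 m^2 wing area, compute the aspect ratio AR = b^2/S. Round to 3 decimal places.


Step 1: b^2 = 33.9^2 = 1149.21
Step 2: AR = 1149.21 / 320.7 = 3.583

3.583


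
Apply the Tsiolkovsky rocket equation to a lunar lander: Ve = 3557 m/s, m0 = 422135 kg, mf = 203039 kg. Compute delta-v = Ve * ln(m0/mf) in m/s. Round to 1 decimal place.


Step 1: Mass ratio m0/mf = 422135 / 203039 = 2.079083
Step 2: ln(2.079083) = 0.731927
Step 3: delta-v = 3557 * 0.731927 = 2603.5 m/s

2603.5


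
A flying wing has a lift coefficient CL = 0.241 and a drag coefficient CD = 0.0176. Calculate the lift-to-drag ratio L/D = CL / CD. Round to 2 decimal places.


Step 1: L/D = CL / CD = 0.241 / 0.0176
Step 2: L/D = 13.69

13.69


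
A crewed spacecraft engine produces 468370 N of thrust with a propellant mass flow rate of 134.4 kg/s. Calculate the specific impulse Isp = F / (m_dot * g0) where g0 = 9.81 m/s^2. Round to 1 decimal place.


Step 1: m_dot * g0 = 134.4 * 9.81 = 1318.46
Step 2: Isp = 468370 / 1318.46 = 355.2 s

355.2


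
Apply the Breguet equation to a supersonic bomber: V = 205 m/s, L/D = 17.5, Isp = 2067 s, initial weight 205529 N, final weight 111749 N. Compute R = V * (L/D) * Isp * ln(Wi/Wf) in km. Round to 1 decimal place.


Step 1: Coefficient = V * (L/D) * Isp = 205 * 17.5 * 2067 = 7415362.5 m
Step 2: Wi/Wf = 205529 / 111749 = 1.839202
Step 3: ln(1.839202) = 0.609332
Step 4: R = 7415362.5 * 0.609332 = 4518416.6 m = 4518.4 km

4518.4


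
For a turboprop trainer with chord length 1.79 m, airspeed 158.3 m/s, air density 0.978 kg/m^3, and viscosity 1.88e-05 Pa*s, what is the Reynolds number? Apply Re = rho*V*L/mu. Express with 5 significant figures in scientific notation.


Step 1: Numerator = rho * V * L = 0.978 * 158.3 * 1.79 = 277.123146
Step 2: Re = 277.123146 / 1.88e-05
Step 3: Re = 1.4741e+07

1.4741e+07


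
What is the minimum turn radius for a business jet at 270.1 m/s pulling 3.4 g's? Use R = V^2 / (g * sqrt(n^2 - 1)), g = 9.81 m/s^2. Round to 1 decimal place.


Step 1: V^2 = 270.1^2 = 72954.01
Step 2: n^2 - 1 = 3.4^2 - 1 = 10.56
Step 3: sqrt(10.56) = 3.249615
Step 4: R = 72954.01 / (9.81 * 3.249615) = 2288.5 m

2288.5


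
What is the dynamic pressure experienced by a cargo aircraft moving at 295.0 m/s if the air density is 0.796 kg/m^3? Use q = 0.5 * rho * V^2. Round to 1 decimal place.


Step 1: V^2 = 295.0^2 = 87025.0
Step 2: q = 0.5 * 0.796 * 87025.0
Step 3: q = 34636.0 Pa

34636.0


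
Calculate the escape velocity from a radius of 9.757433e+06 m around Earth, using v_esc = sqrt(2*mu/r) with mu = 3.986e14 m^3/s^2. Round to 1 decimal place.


Step 1: 2*mu/r = 2 * 3.986e14 / 9.757433e+06 = 81701816.4511
Step 2: v_esc = sqrt(81701816.4511) = 9038.9 m/s

9038.9


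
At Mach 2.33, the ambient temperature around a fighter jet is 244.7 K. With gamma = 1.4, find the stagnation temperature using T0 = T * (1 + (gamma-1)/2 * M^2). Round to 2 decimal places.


Step 1: (gamma-1)/2 = 0.2
Step 2: M^2 = 5.4289
Step 3: 1 + 0.2 * 5.4289 = 2.08578
Step 4: T0 = 244.7 * 2.08578 = 510.39 K

510.39


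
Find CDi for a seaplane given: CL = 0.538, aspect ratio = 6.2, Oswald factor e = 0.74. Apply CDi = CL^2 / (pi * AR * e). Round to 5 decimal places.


Step 1: CL^2 = 0.538^2 = 0.289444
Step 2: pi * AR * e = 3.14159 * 6.2 * 0.74 = 14.413627
Step 3: CDi = 0.289444 / 14.413627 = 0.02008

0.02008


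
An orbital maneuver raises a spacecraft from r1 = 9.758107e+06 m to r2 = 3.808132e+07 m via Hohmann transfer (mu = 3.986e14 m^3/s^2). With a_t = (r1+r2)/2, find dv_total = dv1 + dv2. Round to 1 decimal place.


Step 1: Transfer semi-major axis a_t = (9.758107e+06 + 3.808132e+07) / 2 = 2.391971e+07 m
Step 2: v1 (circular at r1) = sqrt(mu/r1) = 6391.25 m/s
Step 3: v_t1 = sqrt(mu*(2/r1 - 1/a_t)) = 8064.25 m/s
Step 4: dv1 = |8064.25 - 6391.25| = 1673.0 m/s
Step 5: v2 (circular at r2) = 3235.29 m/s, v_t2 = 2066.41 m/s
Step 6: dv2 = |3235.29 - 2066.41| = 1168.87 m/s
Step 7: Total delta-v = 1673.0 + 1168.87 = 2841.9 m/s

2841.9


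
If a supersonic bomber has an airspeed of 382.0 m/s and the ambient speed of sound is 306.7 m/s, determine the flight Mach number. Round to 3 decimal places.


Step 1: M = V / a = 382.0 / 306.7
Step 2: M = 1.246

1.246


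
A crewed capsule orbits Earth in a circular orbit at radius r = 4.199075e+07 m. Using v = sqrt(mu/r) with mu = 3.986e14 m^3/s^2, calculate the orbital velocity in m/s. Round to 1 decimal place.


Step 1: mu / r = 3.986e14 / 4.199075e+07 = 9492566.8153
Step 2: v = sqrt(9492566.8153) = 3081.0 m/s

3081.0


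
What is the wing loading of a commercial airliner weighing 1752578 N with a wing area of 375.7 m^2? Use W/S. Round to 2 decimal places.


Step 1: Wing loading = W / S = 1752578 / 375.7
Step 2: Wing loading = 4664.83 N/m^2

4664.83


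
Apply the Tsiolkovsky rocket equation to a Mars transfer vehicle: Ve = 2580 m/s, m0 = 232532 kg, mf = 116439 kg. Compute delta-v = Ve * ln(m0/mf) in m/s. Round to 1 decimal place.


Step 1: Mass ratio m0/mf = 232532 / 116439 = 1.997028
Step 2: ln(1.997028) = 0.69166
Step 3: delta-v = 2580 * 0.69166 = 1784.5 m/s

1784.5


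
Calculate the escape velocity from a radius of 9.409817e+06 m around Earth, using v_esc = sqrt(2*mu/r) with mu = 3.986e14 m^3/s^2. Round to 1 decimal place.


Step 1: 2*mu/r = 2 * 3.986e14 / 9.409817e+06 = 84720032.2812
Step 2: v_esc = sqrt(84720032.2812) = 9204.3 m/s

9204.3


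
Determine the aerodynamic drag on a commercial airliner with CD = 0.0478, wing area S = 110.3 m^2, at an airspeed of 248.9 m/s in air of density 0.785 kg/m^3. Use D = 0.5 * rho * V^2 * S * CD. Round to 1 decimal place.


Step 1: Dynamic pressure q = 0.5 * 0.785 * 248.9^2 = 24315.8499 Pa
Step 2: Drag D = q * S * CD = 24315.8499 * 110.3 * 0.0478
Step 3: D = 128201.4 N

128201.4


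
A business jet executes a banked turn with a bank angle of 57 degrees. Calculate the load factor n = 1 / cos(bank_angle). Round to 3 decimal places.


Step 1: Convert 57 degrees to radians = 0.994838
Step 2: cos(57 deg) = 0.544639
Step 3: n = 1 / 0.544639 = 1.836

1.836


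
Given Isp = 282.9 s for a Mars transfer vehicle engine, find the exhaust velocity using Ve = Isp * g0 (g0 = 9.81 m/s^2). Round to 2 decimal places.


Step 1: Ve = Isp * g0 = 282.9 * 9.81
Step 2: Ve = 2775.25 m/s

2775.25


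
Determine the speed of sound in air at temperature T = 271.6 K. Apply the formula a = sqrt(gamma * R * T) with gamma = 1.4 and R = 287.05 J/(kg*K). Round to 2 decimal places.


Step 1: gamma * R * T = 1.4 * 287.05 * 271.6 = 109147.892
Step 2: a = sqrt(109147.892) = 330.38 m/s

330.38


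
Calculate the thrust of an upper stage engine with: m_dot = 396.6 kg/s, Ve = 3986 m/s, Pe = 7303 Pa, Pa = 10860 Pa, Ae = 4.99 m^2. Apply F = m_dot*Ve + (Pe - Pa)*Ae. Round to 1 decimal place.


Step 1: Momentum thrust = m_dot * Ve = 396.6 * 3986 = 1580847.6 N
Step 2: Pressure thrust = (Pe - Pa) * Ae = (7303 - 10860) * 4.99 = -17749.43 N
Step 3: Total thrust F = 1580847.6 + -17749.43 = 1563098.2 N

1563098.2


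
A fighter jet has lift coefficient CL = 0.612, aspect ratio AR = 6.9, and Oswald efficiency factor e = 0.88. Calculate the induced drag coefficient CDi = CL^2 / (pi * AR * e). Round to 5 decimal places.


Step 1: CL^2 = 0.612^2 = 0.374544
Step 2: pi * AR * e = 3.14159 * 6.9 * 0.88 = 19.075751
Step 3: CDi = 0.374544 / 19.075751 = 0.01963

0.01963


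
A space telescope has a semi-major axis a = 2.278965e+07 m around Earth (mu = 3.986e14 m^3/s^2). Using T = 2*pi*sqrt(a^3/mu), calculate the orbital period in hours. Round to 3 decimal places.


Step 1: a^3 / mu = 1.183622e+22 / 3.986e14 = 2.969448e+07
Step 2: sqrt(2.969448e+07) = 5449.2638 s
Step 3: T = 2*pi * 5449.2638 = 34238.73 s
Step 4: T in hours = 34238.73 / 3600 = 9.511 hours

9.511


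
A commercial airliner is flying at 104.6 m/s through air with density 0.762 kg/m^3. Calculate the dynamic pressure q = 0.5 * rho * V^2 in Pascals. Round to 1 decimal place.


Step 1: V^2 = 104.6^2 = 10941.16
Step 2: q = 0.5 * 0.762 * 10941.16
Step 3: q = 4168.6 Pa

4168.6


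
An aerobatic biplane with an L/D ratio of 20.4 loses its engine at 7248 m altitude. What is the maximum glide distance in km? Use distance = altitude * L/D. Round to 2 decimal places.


Step 1: Glide distance = altitude * L/D = 7248 * 20.4 = 147859.2 m
Step 2: Convert to km: 147859.2 / 1000 = 147.86 km

147.86


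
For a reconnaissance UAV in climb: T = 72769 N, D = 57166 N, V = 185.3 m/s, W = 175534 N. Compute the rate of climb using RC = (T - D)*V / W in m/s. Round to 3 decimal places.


Step 1: Excess thrust = T - D = 72769 - 57166 = 15603 N
Step 2: Excess power = 15603 * 185.3 = 2891235.9 W
Step 3: RC = 2891235.9 / 175534 = 16.471 m/s

16.471


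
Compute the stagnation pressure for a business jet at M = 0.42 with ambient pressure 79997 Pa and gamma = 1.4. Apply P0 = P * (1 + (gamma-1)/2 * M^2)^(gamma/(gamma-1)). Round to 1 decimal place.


Step 1: (gamma-1)/2 * M^2 = 0.2 * 0.1764 = 0.03528
Step 2: 1 + 0.03528 = 1.03528
Step 3: Exponent gamma/(gamma-1) = 3.5
Step 4: P0 = 79997 * 1.03528^3.5 = 90318.4 Pa

90318.4


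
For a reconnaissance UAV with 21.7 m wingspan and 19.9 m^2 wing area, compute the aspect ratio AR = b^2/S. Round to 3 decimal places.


Step 1: b^2 = 21.7^2 = 470.89
Step 2: AR = 470.89 / 19.9 = 23.663

23.663


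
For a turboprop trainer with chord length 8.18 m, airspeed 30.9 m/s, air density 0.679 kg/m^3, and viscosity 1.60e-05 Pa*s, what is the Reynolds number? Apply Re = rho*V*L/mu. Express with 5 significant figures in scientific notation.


Step 1: Numerator = rho * V * L = 0.679 * 30.9 * 8.18 = 171.625398
Step 2: Re = 171.625398 / 1.60e-05
Step 3: Re = 1.0727e+07

1.0727e+07


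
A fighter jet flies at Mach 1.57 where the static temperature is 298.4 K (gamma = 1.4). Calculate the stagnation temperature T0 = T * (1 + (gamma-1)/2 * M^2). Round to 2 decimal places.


Step 1: (gamma-1)/2 = 0.2
Step 2: M^2 = 2.4649
Step 3: 1 + 0.2 * 2.4649 = 1.49298
Step 4: T0 = 298.4 * 1.49298 = 445.51 K

445.51


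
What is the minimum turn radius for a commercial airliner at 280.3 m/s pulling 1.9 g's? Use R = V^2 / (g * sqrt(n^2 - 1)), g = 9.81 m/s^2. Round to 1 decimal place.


Step 1: V^2 = 280.3^2 = 78568.09
Step 2: n^2 - 1 = 1.9^2 - 1 = 2.61
Step 3: sqrt(2.61) = 1.615549
Step 4: R = 78568.09 / (9.81 * 1.615549) = 4957.4 m

4957.4


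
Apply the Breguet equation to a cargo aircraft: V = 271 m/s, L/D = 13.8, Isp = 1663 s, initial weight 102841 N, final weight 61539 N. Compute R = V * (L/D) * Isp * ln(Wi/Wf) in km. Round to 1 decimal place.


Step 1: Coefficient = V * (L/D) * Isp = 271 * 13.8 * 1663 = 6219287.4 m
Step 2: Wi/Wf = 102841 / 61539 = 1.671152
Step 3: ln(1.671152) = 0.513513
Step 4: R = 6219287.4 * 0.513513 = 3193684.8 m = 3193.7 km

3193.7


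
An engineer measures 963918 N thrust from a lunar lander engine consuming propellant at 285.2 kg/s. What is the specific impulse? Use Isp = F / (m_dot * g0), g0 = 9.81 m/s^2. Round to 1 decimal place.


Step 1: m_dot * g0 = 285.2 * 9.81 = 2797.81
Step 2: Isp = 963918 / 2797.81 = 344.5 s

344.5


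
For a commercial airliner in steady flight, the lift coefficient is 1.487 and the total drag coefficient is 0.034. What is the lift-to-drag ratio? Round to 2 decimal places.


Step 1: L/D = CL / CD = 1.487 / 0.034
Step 2: L/D = 43.74

43.74


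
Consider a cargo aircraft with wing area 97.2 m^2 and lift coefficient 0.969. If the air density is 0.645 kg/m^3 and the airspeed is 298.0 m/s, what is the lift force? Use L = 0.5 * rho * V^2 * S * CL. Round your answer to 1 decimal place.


Step 1: Calculate dynamic pressure q = 0.5 * 0.645 * 298.0^2 = 0.5 * 0.645 * 88804.0 = 28639.29 Pa
Step 2: Multiply by wing area and lift coefficient: L = 28639.29 * 97.2 * 0.969
Step 3: L = 2783738.988 * 0.969 = 2697443.1 N

2697443.1


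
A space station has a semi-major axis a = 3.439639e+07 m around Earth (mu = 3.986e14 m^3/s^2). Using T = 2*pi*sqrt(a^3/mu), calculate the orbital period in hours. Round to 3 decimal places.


Step 1: a^3 / mu = 4.069477e+22 / 3.986e14 = 1.020943e+08
Step 2: sqrt(1.020943e+08) = 10104.1701 s
Step 3: T = 2*pi * 10104.1701 = 63486.37 s
Step 4: T in hours = 63486.37 / 3600 = 17.635 hours

17.635


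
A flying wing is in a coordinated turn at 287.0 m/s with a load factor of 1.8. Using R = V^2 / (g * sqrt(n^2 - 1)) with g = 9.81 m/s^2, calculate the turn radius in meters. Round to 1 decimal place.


Step 1: V^2 = 287.0^2 = 82369.0
Step 2: n^2 - 1 = 1.8^2 - 1 = 2.24
Step 3: sqrt(2.24) = 1.496663
Step 4: R = 82369.0 / (9.81 * 1.496663) = 5610.1 m

5610.1


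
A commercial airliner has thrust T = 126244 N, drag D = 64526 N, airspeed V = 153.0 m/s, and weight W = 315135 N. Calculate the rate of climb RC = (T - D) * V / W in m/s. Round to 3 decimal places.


Step 1: Excess thrust = T - D = 126244 - 64526 = 61718 N
Step 2: Excess power = 61718 * 153.0 = 9442854.0 W
Step 3: RC = 9442854.0 / 315135 = 29.964 m/s

29.964


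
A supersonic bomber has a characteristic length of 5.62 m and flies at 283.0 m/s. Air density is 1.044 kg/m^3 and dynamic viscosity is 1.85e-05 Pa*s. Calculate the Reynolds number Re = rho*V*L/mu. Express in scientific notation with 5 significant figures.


Step 1: Numerator = rho * V * L = 1.044 * 283.0 * 5.62 = 1660.44024
Step 2: Re = 1660.44024 / 1.85e-05
Step 3: Re = 8.9754e+07

8.9754e+07


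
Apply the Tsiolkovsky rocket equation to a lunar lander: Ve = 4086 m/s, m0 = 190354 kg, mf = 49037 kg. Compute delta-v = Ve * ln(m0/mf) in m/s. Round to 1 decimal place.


Step 1: Mass ratio m0/mf = 190354 / 49037 = 3.881844
Step 2: ln(3.881844) = 1.35631
Step 3: delta-v = 4086 * 1.35631 = 5541.9 m/s

5541.9


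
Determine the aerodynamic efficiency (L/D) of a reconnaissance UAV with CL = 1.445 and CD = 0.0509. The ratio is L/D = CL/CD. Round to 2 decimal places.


Step 1: L/D = CL / CD = 1.445 / 0.0509
Step 2: L/D = 28.39

28.39


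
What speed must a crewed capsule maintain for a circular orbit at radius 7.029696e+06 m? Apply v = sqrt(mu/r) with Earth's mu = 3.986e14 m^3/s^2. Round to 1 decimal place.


Step 1: mu / r = 3.986e14 / 7.029696e+06 = 56702309.7443
Step 2: v = sqrt(56702309.7443) = 7530.1 m/s

7530.1


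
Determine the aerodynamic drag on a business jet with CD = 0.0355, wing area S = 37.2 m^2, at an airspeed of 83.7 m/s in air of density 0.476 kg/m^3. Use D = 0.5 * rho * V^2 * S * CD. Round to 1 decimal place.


Step 1: Dynamic pressure q = 0.5 * 0.476 * 83.7^2 = 1667.3542 Pa
Step 2: Drag D = q * S * CD = 1667.3542 * 37.2 * 0.0355
Step 3: D = 2201.9 N

2201.9


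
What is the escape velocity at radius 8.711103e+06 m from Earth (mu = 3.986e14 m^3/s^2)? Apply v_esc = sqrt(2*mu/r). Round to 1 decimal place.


Step 1: 2*mu/r = 2 * 3.986e14 / 8.711103e+06 = 91515391.3345
Step 2: v_esc = sqrt(91515391.3345) = 9566.4 m/s

9566.4


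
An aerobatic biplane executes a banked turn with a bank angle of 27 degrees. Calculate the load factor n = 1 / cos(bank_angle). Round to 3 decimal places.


Step 1: Convert 27 degrees to radians = 0.471239
Step 2: cos(27 deg) = 0.891007
Step 3: n = 1 / 0.891007 = 1.122

1.122


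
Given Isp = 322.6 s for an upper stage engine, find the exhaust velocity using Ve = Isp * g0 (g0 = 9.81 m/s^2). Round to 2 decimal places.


Step 1: Ve = Isp * g0 = 322.6 * 9.81
Step 2: Ve = 3164.71 m/s

3164.71


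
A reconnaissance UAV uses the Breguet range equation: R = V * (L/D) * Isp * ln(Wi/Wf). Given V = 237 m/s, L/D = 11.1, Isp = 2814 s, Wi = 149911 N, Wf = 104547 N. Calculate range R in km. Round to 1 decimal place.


Step 1: Coefficient = V * (L/D) * Isp = 237 * 11.1 * 2814 = 7402789.8 m
Step 2: Wi/Wf = 149911 / 104547 = 1.43391
Step 3: ln(1.43391) = 0.360405
Step 4: R = 7402789.8 * 0.360405 = 2668002.9 m = 2668.0 km

2668.0


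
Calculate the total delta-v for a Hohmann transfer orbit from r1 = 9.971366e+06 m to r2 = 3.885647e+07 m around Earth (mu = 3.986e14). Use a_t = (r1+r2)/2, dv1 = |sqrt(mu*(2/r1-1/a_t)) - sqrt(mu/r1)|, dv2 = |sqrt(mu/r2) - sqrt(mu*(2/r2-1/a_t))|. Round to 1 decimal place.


Step 1: Transfer semi-major axis a_t = (9.971366e+06 + 3.885647e+07) / 2 = 2.441392e+07 m
Step 2: v1 (circular at r1) = sqrt(mu/r1) = 6322.54 m/s
Step 3: v_t1 = sqrt(mu*(2/r1 - 1/a_t)) = 7976.35 m/s
Step 4: dv1 = |7976.35 - 6322.54| = 1653.81 m/s
Step 5: v2 (circular at r2) = 3202.85 m/s, v_t2 = 2046.89 m/s
Step 6: dv2 = |3202.85 - 2046.89| = 1155.96 m/s
Step 7: Total delta-v = 1653.81 + 1155.96 = 2809.8 m/s

2809.8


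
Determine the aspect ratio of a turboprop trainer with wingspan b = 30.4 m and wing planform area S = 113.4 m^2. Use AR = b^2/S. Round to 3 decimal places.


Step 1: b^2 = 30.4^2 = 924.16
Step 2: AR = 924.16 / 113.4 = 8.150

8.150


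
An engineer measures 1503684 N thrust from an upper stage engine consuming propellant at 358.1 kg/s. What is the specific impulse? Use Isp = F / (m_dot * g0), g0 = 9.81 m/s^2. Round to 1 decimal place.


Step 1: m_dot * g0 = 358.1 * 9.81 = 3512.96
Step 2: Isp = 1503684 / 3512.96 = 428.0 s

428.0


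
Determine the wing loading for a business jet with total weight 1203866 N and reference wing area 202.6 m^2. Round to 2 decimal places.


Step 1: Wing loading = W / S = 1203866 / 202.6
Step 2: Wing loading = 5942.08 N/m^2

5942.08
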